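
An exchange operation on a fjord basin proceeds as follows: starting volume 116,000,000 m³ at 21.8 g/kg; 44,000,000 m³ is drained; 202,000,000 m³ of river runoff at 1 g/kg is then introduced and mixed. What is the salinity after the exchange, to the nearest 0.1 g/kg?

6.5 g/kg

Remaining after removal: 72,000,000 m³ at 21.8 g/kg (salt = 1,569,600,000)
After addition: salt = 1,569,600,000 + 202,000,000×1 = 1,771,600,000; volume = 274,000,000 m³
S = 1,771,600,000 / 274,000,000 = 6.4657 g/kg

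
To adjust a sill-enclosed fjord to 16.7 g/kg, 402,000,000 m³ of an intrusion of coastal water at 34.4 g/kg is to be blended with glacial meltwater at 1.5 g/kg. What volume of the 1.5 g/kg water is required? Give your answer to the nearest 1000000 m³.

468000000 m³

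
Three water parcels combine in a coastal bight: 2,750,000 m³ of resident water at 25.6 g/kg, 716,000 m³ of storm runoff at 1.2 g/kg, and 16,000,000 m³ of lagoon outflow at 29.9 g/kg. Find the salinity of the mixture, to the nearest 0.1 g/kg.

Salt balance:
salt = 2,750,000×25.6 + 716,000×1.2 + 16,000,000×29.9 = 70,400,000 + 859,200 + 478,400,000 = 549,659,200
volume = 2,750,000 + 716,000 + 16,000,000 = 19,466,000 m³
S = 549,659,200 / 19,466,000 = 28.237 g/kg

28.2 g/kg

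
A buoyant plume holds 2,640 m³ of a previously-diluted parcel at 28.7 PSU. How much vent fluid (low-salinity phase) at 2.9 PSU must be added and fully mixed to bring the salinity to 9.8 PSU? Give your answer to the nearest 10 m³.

Salt balance: 2,640×28.7 + V×2.9 = (2,640+V)×9.8
75,768 + 2.9V = 25,872 + 9.8V
49,896 = 6.9V
V = 7,231.3 m³

7230 m³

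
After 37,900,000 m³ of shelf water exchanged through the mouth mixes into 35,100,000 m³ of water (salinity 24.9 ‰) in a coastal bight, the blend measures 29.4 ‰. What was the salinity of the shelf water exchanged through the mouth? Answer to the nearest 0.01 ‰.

33.57 ‰

Salt balance: 35,100,000×24.9 + 37,900,000×S = 73,000,000×29.4
873,990,000 + 37,900,000·S = 2,146,200,000
S = (2,146,200,000 − 873,990,000) / 37,900,000 = 33.5675 ‰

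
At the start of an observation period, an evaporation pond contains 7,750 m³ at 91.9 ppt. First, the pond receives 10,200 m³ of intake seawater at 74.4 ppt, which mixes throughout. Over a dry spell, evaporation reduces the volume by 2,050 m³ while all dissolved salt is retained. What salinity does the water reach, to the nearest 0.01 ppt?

92.52 ppt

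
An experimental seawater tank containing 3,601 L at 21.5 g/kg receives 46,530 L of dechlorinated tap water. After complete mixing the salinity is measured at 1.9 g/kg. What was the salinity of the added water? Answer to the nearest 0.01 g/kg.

Salt balance: 3,601×21.5 + 46,530×S = 50,131×1.9
77,421.5 + 46,530·S = 95,248.9
S = (95,248.9 − 77,421.5) / 46,530 = 0.3831 g/kg

0.38 g/kg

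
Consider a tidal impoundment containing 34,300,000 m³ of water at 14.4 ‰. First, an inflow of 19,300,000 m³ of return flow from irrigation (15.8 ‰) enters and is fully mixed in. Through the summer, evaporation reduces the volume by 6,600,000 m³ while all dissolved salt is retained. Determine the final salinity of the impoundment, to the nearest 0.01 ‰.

17.00 ‰

After mixing: salt = 34,300,000×14.4 + 19,300,000×15.8 = 798,860,000; volume = 53,600,000 m³
After evaporation: salt unchanged = 798,860,000; volume = 53,600,000 − 6,600,000 = 47,000,000 m³
S = 798,860,000 / 47,000,000 = 16.997 ‰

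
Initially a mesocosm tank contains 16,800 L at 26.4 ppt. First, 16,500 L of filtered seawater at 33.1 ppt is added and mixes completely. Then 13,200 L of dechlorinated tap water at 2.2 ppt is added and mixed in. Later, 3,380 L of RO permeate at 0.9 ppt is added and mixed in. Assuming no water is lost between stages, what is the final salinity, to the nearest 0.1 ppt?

20.5 ppt

By conservation of dissolved salt,
Initial salt = 16,800×26.4 = 443,520
After stage 1: salt = 443,520 + 16,500×33.1 = 989,670; volume = 33,300 L; S = 29.72 ppt
After stage 2: salt = 989,670 + 13,200×2.2 = 1,018,710; volume = 46,500 L; S = 21.908 ppt
After stage 3: salt = 1,018,710 + 3,380×0.9 = 1,021,752; volume = 49,880 L
S = 1,021,752 / 49,880 = 20.4842 ppt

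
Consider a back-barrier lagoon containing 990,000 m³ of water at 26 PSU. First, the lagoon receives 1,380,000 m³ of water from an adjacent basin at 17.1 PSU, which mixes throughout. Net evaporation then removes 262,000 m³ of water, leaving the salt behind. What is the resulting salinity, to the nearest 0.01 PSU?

After mixing: salt = 990,000×26 + 1,380,000×17.1 = 49,338,000; volume = 2,370,000 m³
After evaporation: salt unchanged = 49,338,000; volume = 2,370,000 − 262,000 = 2,108,000 m³
S = 49,338,000 / 2,108,000 = 23.4051 PSU

23.41 PSU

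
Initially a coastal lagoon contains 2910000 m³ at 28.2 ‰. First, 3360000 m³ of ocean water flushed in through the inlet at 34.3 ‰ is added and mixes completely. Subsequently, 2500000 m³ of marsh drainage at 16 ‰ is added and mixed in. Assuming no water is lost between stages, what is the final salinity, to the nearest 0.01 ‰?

Weighted by volume,
Initial salt = 2,910,000×28.2 = 82,062,000
After stage 1: salt = 82,062,000 + 3,360,000×34.3 = 197,310,000; volume = 6,270,000 m³; S = 31.469 ‰
After stage 2: salt = 197,310,000 + 2,500,000×16 = 237,310,000; volume = 8,770,000 m³
S = 237,310,000 / 8,770,000 = 27.0593 ‰

27.06 ‰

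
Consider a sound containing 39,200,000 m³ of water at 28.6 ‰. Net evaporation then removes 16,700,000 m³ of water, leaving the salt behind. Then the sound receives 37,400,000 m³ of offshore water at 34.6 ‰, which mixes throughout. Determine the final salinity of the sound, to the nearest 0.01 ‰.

40.32 ‰

After evaporation: salt = 39,200,000×28.6 = 1,121,120,000; volume = 39,200,000 − 16,700,000 = 22,500,000 m³
After mixing: salt = 1,121,120,000 + 37,400,000×34.6 = 2,415,160,000; volume = 22,500,000 + 37,400,000 = 59,900,000 m³
S = 2,415,160,000 / 59,900,000 = 40.3199 ‰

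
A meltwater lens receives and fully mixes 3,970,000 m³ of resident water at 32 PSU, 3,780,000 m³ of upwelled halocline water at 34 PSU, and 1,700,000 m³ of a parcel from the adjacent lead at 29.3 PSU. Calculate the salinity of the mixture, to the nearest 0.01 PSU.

Total salt / total volume:
salt = 3,970,000×32 + 3,780,000×34 + 1,700,000×29.3 = 127,040,000 + 128,520,000 + 49,810,000 = 305,370,000
volume = 3,970,000 + 3,780,000 + 1,700,000 = 9,450,000 m³
S = 305,370,000 / 9,450,000 = 32.3143 PSU

32.31 PSU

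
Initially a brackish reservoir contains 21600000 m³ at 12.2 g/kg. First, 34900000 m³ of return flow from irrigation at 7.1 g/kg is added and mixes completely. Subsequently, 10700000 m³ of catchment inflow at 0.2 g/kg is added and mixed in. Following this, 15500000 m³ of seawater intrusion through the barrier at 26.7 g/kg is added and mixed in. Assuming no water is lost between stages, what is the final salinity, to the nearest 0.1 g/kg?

Weighted by volume,
Initial salt = 21,600,000×12.2 = 263,520,000
After stage 1: salt = 263,520,000 + 34,900,000×7.1 = 511,310,000; volume = 56,500,000 m³; S = 9.05 g/kg
After stage 2: salt = 511,310,000 + 10,700,000×0.2 = 513,450,000; volume = 67,200,000 m³; S = 7.641 g/kg
After stage 3: salt = 513,450,000 + 15,500,000×26.7 = 927,300,000; volume = 82,700,000 m³
S = 927,300,000 / 82,700,000 = 11.2128 g/kg

11.2 g/kg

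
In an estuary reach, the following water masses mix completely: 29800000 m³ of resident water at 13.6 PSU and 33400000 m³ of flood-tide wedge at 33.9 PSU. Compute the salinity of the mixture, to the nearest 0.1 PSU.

24.3 PSU

Weighted by volume,
salt = 29,800,000×13.6 + 33,400,000×33.9 = 405,280,000 + 1,132,260,000 = 1,537,540,000
volume = 29,800,000 + 33,400,000 = 63,200,000 m³
S = 1,537,540,000 / 63,200,000 = 24.328 PSU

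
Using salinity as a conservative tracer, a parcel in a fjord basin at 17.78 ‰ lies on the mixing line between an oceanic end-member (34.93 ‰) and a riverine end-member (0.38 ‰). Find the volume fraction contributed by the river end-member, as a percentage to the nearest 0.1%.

49.6%

Let f be the freshwater fraction. Salt balance per unit volume:
f×0.38 + (1−f)×34.93 = 17.78
f = (34.93 − 17.78) / (34.93 − 0.38) = 17.15/34.55 = 0.4964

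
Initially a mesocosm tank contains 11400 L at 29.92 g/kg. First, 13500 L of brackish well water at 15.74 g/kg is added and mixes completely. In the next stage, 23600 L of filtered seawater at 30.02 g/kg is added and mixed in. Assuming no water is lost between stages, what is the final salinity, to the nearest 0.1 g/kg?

Mass of salt is conserved:
Initial salt = 11,400×29.92 = 341,088
After stage 1: salt = 341,088 + 13,500×15.74 = 553,578; volume = 24,900 L; S = 22.232 g/kg
After stage 2: salt = 553,578 + 23,600×30.02 = 1,262,050; volume = 48,500 L
S = 1,262,050 / 48,500 = 26.0216 g/kg

26.0 g/kg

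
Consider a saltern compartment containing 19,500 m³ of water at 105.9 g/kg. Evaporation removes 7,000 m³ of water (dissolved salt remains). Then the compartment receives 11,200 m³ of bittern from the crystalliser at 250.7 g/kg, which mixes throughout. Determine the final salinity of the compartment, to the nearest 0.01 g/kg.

After evaporation: salt = 19,500×105.9 = 2,065,050; volume = 19,500 − 7,000 = 12,500 m³
After mixing: salt = 2,065,050 + 11,200×250.7 = 4,872,890; volume = 12,500 + 11,200 = 23,700 m³
S = 4,872,890 / 23,700 = 205.6072 g/kg

205.61 g/kg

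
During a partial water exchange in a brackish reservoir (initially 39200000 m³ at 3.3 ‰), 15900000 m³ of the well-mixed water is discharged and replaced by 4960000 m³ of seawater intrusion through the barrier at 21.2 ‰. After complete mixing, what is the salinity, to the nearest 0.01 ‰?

6.44 ‰

Remaining after removal: 23,300,000 m³ at 3.3 ‰ (salt = 76,890,000)
After addition: salt = 76,890,000 + 4,960,000×21.2 = 182,042,000; volume = 28,260,000 m³
S = 182,042,000 / 28,260,000 = 6.4417 ‰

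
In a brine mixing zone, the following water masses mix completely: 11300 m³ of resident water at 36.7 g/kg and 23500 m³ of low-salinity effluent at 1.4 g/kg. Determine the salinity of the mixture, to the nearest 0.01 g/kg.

12.86 g/kg

Conserving salt mass:
salt = 11,300×36.7 + 23,500×1.4 = 414,710 + 32,900 = 447,610
volume = 11,300 + 23,500 = 34,800 m³
S = 447,610 / 34,800 = 12.8624 g/kg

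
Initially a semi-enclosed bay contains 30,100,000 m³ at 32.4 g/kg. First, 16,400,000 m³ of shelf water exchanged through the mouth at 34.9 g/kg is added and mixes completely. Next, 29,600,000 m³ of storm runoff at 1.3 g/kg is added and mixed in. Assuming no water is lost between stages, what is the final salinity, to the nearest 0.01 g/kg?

Mass of salt is conserved:
Initial salt = 30,100,000×32.4 = 975,240,000
After stage 1: salt = 975,240,000 + 16,400,000×34.9 = 1,547,600,000; volume = 46,500,000 m³; S = 33.282 g/kg
After stage 2: salt = 1,547,600,000 + 29,600,000×1.3 = 1,586,080,000; volume = 76,100,000 m³
S = 1,586,080,000 / 76,100,000 = 20.842 g/kg

20.84 g/kg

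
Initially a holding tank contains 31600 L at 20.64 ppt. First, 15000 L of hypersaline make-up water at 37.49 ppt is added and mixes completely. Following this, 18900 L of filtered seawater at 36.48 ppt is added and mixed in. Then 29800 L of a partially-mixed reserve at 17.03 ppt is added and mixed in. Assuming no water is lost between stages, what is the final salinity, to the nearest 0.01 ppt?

25.30 ppt

Conserving salt mass:
Initial salt = 31,600×20.64 = 652,224
After stage 1: salt = 652,224 + 15,000×37.49 = 1,214,574; volume = 46,600 L; S = 26.064 ppt
After stage 2: salt = 1,214,574 + 18,900×36.48 = 1,904,046; volume = 65,500 L; S = 29.069 ppt
After stage 3: salt = 1,904,046 + 29,800×17.03 = 2,411,540; volume = 95,300 L
S = 2,411,540 / 95,300 = 25.3047 ppt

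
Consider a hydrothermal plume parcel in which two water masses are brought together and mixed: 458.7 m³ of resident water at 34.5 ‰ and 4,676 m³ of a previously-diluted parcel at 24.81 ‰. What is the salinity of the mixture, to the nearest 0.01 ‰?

Mass of salt is conserved:
salt = 458.7×34.5 + 4,676×24.81 = 15,825.15 + 116,011.56 = 131,836.71
volume = 458.7 + 4,676 = 5,134.7 m³
S = 131,836.71 / 5,134.7 = 25.6756 ‰

25.68 ‰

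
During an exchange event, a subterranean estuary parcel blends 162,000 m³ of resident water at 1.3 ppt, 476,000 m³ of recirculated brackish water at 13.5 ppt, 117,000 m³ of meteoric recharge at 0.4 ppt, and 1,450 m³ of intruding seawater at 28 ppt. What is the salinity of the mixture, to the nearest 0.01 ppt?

8.89 ppt

Salt balance:
salt = 162,000×1.3 + 476,000×13.5 + 117,000×0.4 + 1,450×28 = 210,600 + 6,426,000 + 46,800 + 40,600 = 6,724,000
volume = 162,000 + 476,000 + 117,000 + 1,450 = 756,450 m³
S = 6,724,000 / 756,450 = 8.8889 ppt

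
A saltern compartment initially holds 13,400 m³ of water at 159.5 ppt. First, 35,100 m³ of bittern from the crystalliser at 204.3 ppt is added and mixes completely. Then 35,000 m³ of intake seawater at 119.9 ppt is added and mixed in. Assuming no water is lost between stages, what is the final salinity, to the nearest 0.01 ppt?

Mass of salt is conserved:
Initial salt = 13,400×159.5 = 2,137,300
After stage 1: salt = 2,137,300 + 35,100×204.3 = 9,308,230; volume = 48,500 m³; S = 191.922 ppt
After stage 2: salt = 9,308,230 + 35,000×119.9 = 13,504,730; volume = 83,500 m³
S = 13,504,730 / 83,500 = 161.7333 ppt

161.73 ppt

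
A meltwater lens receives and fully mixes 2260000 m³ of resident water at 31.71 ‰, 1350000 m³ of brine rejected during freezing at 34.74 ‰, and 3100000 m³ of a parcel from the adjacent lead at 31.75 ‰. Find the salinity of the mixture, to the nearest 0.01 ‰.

Salt balance:
salt = 2,260,000×31.71 + 1,350,000×34.74 + 3,100,000×31.75 = 71,664,600 + 46,899,000 + 98,425,000 = 216,988,600
volume = 2,260,000 + 1,350,000 + 3,100,000 = 6,710,000 m³
S = 216,988,600 / 6,710,000 = 32.3381 ‰

32.34 ‰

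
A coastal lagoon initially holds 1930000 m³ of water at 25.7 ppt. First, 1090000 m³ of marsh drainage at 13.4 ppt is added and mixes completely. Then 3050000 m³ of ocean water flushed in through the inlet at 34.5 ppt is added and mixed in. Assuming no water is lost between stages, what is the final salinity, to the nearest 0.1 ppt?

By conservation of dissolved salt,
Initial salt = 1,930,000×25.7 = 49,601,000
After stage 1: salt = 49,601,000 + 1,090,000×13.4 = 64,207,000; volume = 3,020,000 m³; S = 21.261 ppt
After stage 2: salt = 64,207,000 + 3,050,000×34.5 = 169,432,000; volume = 6,070,000 m³
S = 169,432,000 / 6,070,000 = 27.913 ppt

27.9 ppt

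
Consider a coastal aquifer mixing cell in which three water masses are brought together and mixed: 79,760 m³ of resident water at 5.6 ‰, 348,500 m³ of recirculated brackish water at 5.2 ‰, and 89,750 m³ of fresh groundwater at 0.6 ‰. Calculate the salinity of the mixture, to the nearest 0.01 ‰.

Total salt / total volume:
salt = 79,760×5.6 + 348,500×5.2 + 89,750×0.6 = 446,656 + 1,812,200 + 53,850 = 2,312,706
volume = 79,760 + 348,500 + 89,750 = 518,010 m³
S = 2,312,706 / 518,010 = 4.4646 ‰

4.46 ‰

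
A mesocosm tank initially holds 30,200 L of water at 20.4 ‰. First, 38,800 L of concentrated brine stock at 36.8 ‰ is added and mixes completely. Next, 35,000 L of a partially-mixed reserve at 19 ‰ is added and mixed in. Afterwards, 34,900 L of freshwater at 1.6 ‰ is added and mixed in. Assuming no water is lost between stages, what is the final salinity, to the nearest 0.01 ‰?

19.90 ‰

Salt balance:
Initial salt = 30,200×20.4 = 616,080
After stage 1: salt = 616,080 + 38,800×36.8 = 2,043,920; volume = 69,000 L; S = 29.622 ‰
After stage 2: salt = 2,043,920 + 35,000×19 = 2,708,920; volume = 104,000 L; S = 26.047 ‰
After stage 3: salt = 2,708,920 + 34,900×1.6 = 2,764,760; volume = 138,900 L
S = 2,764,760 / 138,900 = 19.9047 ‰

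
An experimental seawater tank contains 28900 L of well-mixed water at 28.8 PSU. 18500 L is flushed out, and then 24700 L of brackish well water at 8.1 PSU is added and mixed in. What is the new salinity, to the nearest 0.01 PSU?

Remaining after removal: 10,400 L at 28.8 PSU (salt = 299,520)
After addition: salt = 299,520 + 24,700×8.1 = 499,590; volume = 35,100 L
S = 499,590 / 35,100 = 14.2333 PSU

14.23 PSU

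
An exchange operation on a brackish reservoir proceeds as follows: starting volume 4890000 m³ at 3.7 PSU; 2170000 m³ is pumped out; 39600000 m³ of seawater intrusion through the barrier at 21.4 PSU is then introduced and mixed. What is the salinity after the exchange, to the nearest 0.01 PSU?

20.26 PSU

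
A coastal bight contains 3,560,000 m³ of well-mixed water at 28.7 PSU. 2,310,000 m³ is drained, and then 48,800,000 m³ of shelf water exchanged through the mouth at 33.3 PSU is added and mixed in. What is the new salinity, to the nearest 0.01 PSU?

33.19 PSU

Remaining after removal: 1,250,000 m³ at 28.7 PSU (salt = 35,875,000)
After addition: salt = 35,875,000 + 48,800,000×33.3 = 1,660,915,000; volume = 50,050,000 m³
S = 1,660,915,000 / 50,050,000 = 33.1851 PSU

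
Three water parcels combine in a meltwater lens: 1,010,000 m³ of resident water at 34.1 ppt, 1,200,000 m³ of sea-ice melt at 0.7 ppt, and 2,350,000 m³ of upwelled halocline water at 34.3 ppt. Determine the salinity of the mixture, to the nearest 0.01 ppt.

25.41 ppt

Weighted by volume,
salt = 1,010,000×34.1 + 1,200,000×0.7 + 2,350,000×34.3 = 34,441,000 + 840,000 + 80,605,000 = 115,886,000
volume = 1,010,000 + 1,200,000 + 2,350,000 = 4,560,000 m³
S = 115,886,000 / 4,560,000 = 25.4136 ppt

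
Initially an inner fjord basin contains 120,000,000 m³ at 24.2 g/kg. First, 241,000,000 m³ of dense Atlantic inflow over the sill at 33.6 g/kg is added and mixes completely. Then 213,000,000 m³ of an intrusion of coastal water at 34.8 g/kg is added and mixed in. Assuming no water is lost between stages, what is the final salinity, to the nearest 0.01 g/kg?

By conservation of dissolved salt,
Initial salt = 120,000,000×24.2 = 2,904,000,000
After stage 1: salt = 2,904,000,000 + 241,000,000×33.6 = 11,001,600,000; volume = 361,000,000 m³; S = 30.475 g/kg
After stage 2: salt = 11,001,600,000 + 213,000,000×34.8 = 18,414,000,000; volume = 574,000,000 m³
S = 18,414,000,000 / 574,000,000 = 32.0801 g/kg

32.08 g/kg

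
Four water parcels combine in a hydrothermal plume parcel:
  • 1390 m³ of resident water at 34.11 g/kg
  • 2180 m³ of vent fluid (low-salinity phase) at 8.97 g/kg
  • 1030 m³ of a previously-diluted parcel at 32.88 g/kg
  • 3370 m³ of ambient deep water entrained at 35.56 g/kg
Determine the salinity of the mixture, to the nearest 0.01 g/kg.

Conserving salt mass:
salt = 1,390×34.11 + 2,180×8.97 + 1,030×32.88 + 3,370×35.56 = 47,412.9 + 19,554.6 + 33,866.4 + 119,837.2 = 220,671.1
volume = 1,390 + 2,180 + 1,030 + 3,370 = 7,970 m³
S = 220,671.1 / 7,970 = 27.6877 g/kg

27.69 g/kg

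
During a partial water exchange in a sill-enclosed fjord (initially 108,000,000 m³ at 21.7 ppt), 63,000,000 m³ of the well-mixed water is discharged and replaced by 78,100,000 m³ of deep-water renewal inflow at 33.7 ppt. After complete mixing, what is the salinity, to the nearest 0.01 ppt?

Remaining after removal: 45,000,000 m³ at 21.7 ppt (salt = 976,500,000)
After addition: salt = 976,500,000 + 78,100,000×33.7 = 3,608,470,000; volume = 123,100,000 m³
S = 3,608,470,000 / 123,100,000 = 29.3133 ppt

29.31 ppt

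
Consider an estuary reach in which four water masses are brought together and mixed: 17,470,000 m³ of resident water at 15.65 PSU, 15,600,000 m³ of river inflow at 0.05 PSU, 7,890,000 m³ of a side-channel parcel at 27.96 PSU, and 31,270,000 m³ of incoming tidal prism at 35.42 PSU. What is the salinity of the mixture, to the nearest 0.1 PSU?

Mass of salt is conserved:
salt = 17,470,000×15.65 + 15,600,000×0.05 + 7,890,000×27.96 + 31,270,000×35.42 = 273,405,500 + 780,000 + 220,604,400 + 1,107,583,400 = 1,602,373,300
volume = 17,470,000 + 15,600,000 + 7,890,000 + 31,270,000 = 72,230,000 m³
S = 1,602,373,300 / 72,230,000 = 22.184 PSU

22.2 PSU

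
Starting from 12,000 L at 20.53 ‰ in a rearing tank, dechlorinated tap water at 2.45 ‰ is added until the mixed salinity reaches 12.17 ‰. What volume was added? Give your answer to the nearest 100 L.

Salt balance: 12,000×20.53 + V×2.45 = (12,000+V)×12.17
246,360 + 2.45V = 146,040 + 12.17V
100,320 = 9.72V
V = 10,320.99 L

10300 L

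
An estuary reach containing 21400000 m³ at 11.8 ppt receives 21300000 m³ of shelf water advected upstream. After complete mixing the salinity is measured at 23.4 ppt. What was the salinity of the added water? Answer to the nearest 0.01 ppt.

35.05 ppt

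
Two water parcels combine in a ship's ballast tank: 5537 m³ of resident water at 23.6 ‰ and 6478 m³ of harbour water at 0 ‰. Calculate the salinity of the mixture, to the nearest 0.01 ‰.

10.88 ‰

By conservation of dissolved salt,
salt = 5,537×23.6 + 6,478×0 = 130,673.2 + 0 = 130,673.2
volume = 5,537 + 6,478 = 12,015 m³
S = 130,673.2 / 12,015 = 10.8758 ‰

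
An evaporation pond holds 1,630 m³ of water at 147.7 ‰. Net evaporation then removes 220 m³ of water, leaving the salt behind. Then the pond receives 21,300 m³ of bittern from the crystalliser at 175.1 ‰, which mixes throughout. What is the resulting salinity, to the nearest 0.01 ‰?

After evaporation: salt = 1,630×147.7 = 240,751; volume = 1,630 − 220 = 1,410 m³
After mixing: salt = 240,751 + 21,300×175.1 = 3,970,381; volume = 1,410 + 21,300 = 22,710 m³
S = 3,970,381 / 22,710 = 174.8296 ‰

174.83 ‰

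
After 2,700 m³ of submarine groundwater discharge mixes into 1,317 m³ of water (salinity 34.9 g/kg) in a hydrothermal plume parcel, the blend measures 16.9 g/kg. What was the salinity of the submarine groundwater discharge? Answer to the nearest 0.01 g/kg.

Salt balance: 1,317×34.9 + 2,700×S = 4,017×16.9
45,963.3 + 2,700·S = 67,887.3
S = (67,887.3 − 45,963.3) / 2,700 = 8.12 g/kg

8.12 g/kg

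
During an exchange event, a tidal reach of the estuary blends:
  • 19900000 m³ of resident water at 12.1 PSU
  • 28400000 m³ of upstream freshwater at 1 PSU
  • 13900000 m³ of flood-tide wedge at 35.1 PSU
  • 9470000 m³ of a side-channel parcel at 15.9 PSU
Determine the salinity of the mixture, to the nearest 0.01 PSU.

12.66 PSU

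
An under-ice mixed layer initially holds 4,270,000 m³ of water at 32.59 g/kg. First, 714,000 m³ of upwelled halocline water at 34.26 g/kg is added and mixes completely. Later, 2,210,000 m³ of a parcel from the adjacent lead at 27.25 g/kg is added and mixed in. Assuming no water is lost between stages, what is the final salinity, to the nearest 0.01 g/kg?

31.12 g/kg

Salt balance:
Initial salt = 4,270,000×32.59 = 139,159,300
After stage 1: salt = 139,159,300 + 714,000×34.26 = 163,620,940; volume = 4,984,000 m³; S = 32.829 g/kg
After stage 2: salt = 163,620,940 + 2,210,000×27.25 = 223,843,440; volume = 7,194,000 m³
S = 223,843,440 / 7,194,000 = 31.1153 g/kg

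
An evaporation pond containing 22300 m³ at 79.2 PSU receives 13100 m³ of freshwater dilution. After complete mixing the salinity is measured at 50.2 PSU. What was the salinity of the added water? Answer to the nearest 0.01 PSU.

Salt balance: 22,300×79.2 + 13,100×S = 35,400×50.2
1,766,160 + 13,100·S = 1,777,080
S = (1,777,080 − 1,766,160) / 13,100 = 0.8336 PSU

0.83 PSU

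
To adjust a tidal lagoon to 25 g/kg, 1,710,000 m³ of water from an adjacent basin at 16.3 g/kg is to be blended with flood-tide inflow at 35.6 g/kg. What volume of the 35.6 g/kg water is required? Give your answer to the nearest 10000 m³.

Salt balance: 1,710,000×16.3 + V×35.6 = (1,710,000+V)×25
27,873,000 + 35.6V = 42,750,000 + 25V
14,877,000 = 10.6V
V = 1,403,490.57 m³

1400000 m³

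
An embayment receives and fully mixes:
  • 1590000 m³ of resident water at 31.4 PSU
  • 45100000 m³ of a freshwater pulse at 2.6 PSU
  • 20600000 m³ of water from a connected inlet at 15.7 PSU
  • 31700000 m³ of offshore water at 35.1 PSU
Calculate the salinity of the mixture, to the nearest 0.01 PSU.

16.20 PSU

Conserving salt mass:
salt = 1,590,000×31.4 + 45,100,000×2.6 + 20,600,000×15.7 + 31,700,000×35.1 = 49,926,000 + 117,260,000 + 323,420,000 + 1,112,670,000 = 1,603,276,000
volume = 1,590,000 + 45,100,000 + 20,600,000 + 31,700,000 = 98,990,000 m³
S = 1,603,276,000 / 98,990,000 = 16.1963 PSU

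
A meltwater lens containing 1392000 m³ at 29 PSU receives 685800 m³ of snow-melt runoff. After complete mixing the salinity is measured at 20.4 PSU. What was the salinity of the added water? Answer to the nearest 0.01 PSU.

Salt balance: 1,392,000×29 + 685,800×S = 2,077,800×20.4
40,368,000 + 685,800·S = 42,387,120
S = (42,387,120 − 40,368,000) / 685,800 = 2.9442 PSU

2.94 PSU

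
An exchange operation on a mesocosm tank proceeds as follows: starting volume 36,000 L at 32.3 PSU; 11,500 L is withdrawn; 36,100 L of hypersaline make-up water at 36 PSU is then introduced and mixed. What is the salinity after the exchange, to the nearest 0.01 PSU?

Remaining after removal: 24,500 L at 32.3 PSU (salt = 791,350)
After addition: salt = 791,350 + 36,100×36 = 2,090,950; volume = 60,600 L
S = 2,090,950 / 60,600 = 34.5041 PSU

34.50 PSU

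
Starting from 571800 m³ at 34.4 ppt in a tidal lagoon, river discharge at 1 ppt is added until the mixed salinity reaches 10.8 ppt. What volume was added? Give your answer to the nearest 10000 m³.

1380000 m³

Salt balance: 571,800×34.4 + V×1 = (571,800+V)×10.8
19,669,920 + 1V = 6,175,440 + 10.8V
13,494,480 = 9.8V
V = 1,376,987.76 m³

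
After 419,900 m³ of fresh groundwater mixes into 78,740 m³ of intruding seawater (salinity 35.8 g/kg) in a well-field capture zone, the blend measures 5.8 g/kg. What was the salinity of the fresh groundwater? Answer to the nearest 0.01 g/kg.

Salt balance: 78,740×35.8 + 419,900×S = 498,640×5.8
2,818,892 + 419,900·S = 2,892,112
S = (2,892,112 − 2,818,892) / 419,900 = 0.1744 g/kg

0.17 g/kg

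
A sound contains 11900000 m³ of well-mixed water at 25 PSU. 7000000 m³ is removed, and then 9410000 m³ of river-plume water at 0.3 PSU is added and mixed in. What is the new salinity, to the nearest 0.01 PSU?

Remaining after removal: 4,900,000 m³ at 25 PSU (salt = 122,500,000)
After addition: salt = 122,500,000 + 9,410,000×0.3 = 125,323,000; volume = 14,310,000 m³
S = 125,323,000 / 14,310,000 = 8.7577 PSU

8.76 PSU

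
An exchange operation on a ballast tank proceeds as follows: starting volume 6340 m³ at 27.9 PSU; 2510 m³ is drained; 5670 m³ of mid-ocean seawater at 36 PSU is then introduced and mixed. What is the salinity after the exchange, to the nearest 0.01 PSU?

Remaining after removal: 3,830 m³ at 27.9 PSU (salt = 106,857)
After addition: salt = 106,857 + 5,670×36 = 310,977; volume = 9,500 m³
S = 310,977 / 9,500 = 32.7344 PSU

32.73 PSU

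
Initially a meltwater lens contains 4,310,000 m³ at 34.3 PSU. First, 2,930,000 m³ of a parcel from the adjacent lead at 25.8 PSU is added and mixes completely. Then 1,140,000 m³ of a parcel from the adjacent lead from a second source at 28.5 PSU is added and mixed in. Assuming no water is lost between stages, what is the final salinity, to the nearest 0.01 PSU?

Conserving salt mass:
Initial salt = 4,310,000×34.3 = 147,833,000
After stage 1: salt = 147,833,000 + 2,930,000×25.8 = 223,427,000; volume = 7,240,000 m³; S = 30.86 PSU
After stage 2: salt = 223,427,000 + 1,140,000×28.5 = 255,917,000; volume = 8,380,000 m³
S = 255,917,000 / 8,380,000 = 30.539 PSU

30.54 PSU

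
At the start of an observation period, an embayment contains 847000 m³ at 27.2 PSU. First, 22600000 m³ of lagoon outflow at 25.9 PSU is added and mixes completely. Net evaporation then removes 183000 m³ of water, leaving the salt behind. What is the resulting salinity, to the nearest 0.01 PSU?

26.15 PSU

After mixing: salt = 847,000×27.2 + 22,600,000×25.9 = 608,378,400; volume = 23,447,000 m³
After evaporation: salt unchanged = 608,378,400; volume = 23,447,000 − 183,000 = 23,264,000 m³
S = 608,378,400 / 23,264,000 = 26.1511 PSU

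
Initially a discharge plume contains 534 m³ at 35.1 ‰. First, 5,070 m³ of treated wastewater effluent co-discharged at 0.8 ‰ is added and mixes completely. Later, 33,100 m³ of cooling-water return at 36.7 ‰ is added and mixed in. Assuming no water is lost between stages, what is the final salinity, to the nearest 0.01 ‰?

Conserving salt mass:
Initial salt = 534×35.1 = 18,743.4
After stage 1: salt = 18,743.4 + 5,070×0.8 = 22,799.4; volume = 5,604 m³; S = 4.068 ‰
After stage 2: salt = 22,799.4 + 33,100×36.7 = 1,237,569.4; volume = 38,704 m³
S = 1,237,569.4 / 38,704 = 31.9752 ‰

31.98 ‰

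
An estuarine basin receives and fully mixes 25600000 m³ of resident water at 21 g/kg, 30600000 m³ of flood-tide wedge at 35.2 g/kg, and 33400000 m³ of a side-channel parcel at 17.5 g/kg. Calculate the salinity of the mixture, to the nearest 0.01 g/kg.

Weighted by volume,
salt = 25,600,000×21 + 30,600,000×35.2 + 33,400,000×17.5 = 537,600,000 + 1,077,120,000 + 584,500,000 = 2,199,220,000
volume = 25,600,000 + 30,600,000 + 33,400,000 = 89,600,000 m³
S = 2,199,220,000 / 89,600,000 = 24.5449 g/kg

24.54 g/kg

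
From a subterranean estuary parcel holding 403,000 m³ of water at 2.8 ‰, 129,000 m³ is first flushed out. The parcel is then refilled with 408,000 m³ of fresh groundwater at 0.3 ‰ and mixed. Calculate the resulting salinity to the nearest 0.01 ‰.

1.30 ‰

Remaining after removal: 274,000 m³ at 2.8 ‰ (salt = 767,200)
After addition: salt = 767,200 + 408,000×0.3 = 889,600; volume = 682,000 m³
S = 889,600 / 682,000 = 1.3044 ‰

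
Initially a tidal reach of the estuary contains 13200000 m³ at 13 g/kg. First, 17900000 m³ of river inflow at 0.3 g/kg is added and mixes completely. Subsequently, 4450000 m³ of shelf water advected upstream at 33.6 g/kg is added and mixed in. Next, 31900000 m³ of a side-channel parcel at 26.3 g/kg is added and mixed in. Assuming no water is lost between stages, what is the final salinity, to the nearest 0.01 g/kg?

Total salt / total volume:
Initial salt = 13,200,000×13 = 171,600,000
After stage 1: salt = 171,600,000 + 17,900,000×0.3 = 176,970,000; volume = 31,100,000 m³; S = 5.69 g/kg
After stage 2: salt = 176,970,000 + 4,450,000×33.6 = 326,490,000; volume = 35,550,000 m³; S = 9.184 g/kg
After stage 3: salt = 326,490,000 + 31,900,000×26.3 = 1,165,460,000; volume = 67,450,000 m³
S = 1,165,460,000 / 67,450,000 = 17.2789 g/kg

17.28 g/kg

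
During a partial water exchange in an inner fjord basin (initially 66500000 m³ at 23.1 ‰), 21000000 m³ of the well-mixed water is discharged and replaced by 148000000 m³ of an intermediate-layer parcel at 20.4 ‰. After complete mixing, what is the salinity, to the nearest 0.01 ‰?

21.03 ‰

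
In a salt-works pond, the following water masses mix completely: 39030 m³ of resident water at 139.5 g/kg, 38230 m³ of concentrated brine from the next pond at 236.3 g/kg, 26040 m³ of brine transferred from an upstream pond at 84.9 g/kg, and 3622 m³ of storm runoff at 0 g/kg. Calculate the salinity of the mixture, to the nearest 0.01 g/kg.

Weighted by volume,
salt = 39,030×139.5 + 38,230×236.3 + 26,040×84.9 + 3,622×0 = 5,444,685 + 9,033,749 + 2,210,796 + 0 = 16,689,230
volume = 39,030 + 38,230 + 26,040 + 3,622 = 106,922 m³
S = 16,689,230 / 106,922 = 156.0879 g/kg

156.09 g/kg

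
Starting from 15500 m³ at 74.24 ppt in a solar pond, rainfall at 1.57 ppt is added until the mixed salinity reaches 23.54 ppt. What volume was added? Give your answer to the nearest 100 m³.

35800 m³

Salt balance: 15,500×74.24 + V×1.57 = (15,500+V)×23.54
1,150,720 + 1.57V = 364,870 + 23.54V
785,850 = 21.97V
V = 35,769.23 m³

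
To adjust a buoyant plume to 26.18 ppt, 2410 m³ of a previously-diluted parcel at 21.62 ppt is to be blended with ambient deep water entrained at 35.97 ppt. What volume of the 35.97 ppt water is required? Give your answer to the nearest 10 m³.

Salt balance: 2,410×21.62 + V×35.97 = (2,410+V)×26.18
52,104.2 + 35.97V = 63,093.8 + 26.18V
10,989.6 = 9.79V
V = 1,122.53 m³

1120 m³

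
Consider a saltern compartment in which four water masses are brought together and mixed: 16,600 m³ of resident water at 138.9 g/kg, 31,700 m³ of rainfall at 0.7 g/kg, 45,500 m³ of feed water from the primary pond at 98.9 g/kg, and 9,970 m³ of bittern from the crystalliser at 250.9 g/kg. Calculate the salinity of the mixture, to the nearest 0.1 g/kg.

Mass of salt is conserved:
salt = 16,600×138.9 + 31,700×0.7 + 45,500×98.9 + 9,970×250.9 = 2,305,740 + 22,190 + 4,499,950 + 2,501,473 = 9,329,353
volume = 16,600 + 31,700 + 45,500 + 9,970 = 103,770 m³
S = 9,329,353 / 103,770 = 89.904 g/kg

89.9 g/kg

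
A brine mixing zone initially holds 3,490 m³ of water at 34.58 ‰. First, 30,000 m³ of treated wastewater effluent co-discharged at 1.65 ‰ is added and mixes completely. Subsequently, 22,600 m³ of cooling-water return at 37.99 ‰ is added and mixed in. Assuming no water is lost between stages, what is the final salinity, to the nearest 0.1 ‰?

Conserving salt mass:
Initial salt = 3,490×34.58 = 120,684.2
After stage 1: salt = 120,684.2 + 30,000×1.65 = 170,184.2; volume = 33,490 m³; S = 5.082 ‰
After stage 2: salt = 170,184.2 + 22,600×37.99 = 1,028,758.2; volume = 56,090 m³
S = 1,028,758.2 / 56,090 = 18.3412 ‰

18.3 ‰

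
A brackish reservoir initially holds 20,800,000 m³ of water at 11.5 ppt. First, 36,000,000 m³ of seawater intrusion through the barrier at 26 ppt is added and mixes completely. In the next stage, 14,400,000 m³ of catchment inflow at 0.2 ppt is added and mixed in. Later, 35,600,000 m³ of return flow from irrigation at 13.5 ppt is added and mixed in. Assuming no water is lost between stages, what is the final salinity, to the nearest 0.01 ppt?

Salt balance:
Initial salt = 20,800,000×11.5 = 239,200,000
After stage 1: salt = 239,200,000 + 36,000,000×26 = 1,175,200,000; volume = 56,800,000 m³; S = 20.69 ppt
After stage 2: salt = 1,175,200,000 + 14,400,000×0.2 = 1,178,080,000; volume = 71,200,000 m³; S = 16.546 ppt
After stage 3: salt = 1,178,080,000 + 35,600,000×13.5 = 1,658,680,000; volume = 106,800,000 m³
S = 1,658,680,000 / 106,800,000 = 15.5307 ppt

15.53 ppt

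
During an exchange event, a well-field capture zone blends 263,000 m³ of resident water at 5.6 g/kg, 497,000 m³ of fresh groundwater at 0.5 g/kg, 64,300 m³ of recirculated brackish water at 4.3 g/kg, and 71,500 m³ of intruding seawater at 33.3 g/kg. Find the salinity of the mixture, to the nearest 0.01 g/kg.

4.89 g/kg

Mass of salt is conserved:
salt = 263,000×5.6 + 497,000×0.5 + 64,300×4.3 + 71,500×33.3 = 1,472,800 + 248,500 + 276,490 + 2,380,950 = 4,378,740
volume = 263,000 + 497,000 + 64,300 + 71,500 = 895,800 m³
S = 4,378,740 / 895,800 = 4.8881 g/kg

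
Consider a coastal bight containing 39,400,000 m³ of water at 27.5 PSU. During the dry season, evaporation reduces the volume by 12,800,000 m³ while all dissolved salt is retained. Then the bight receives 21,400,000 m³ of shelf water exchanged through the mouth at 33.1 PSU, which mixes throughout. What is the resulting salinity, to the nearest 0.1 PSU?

After evaporation: salt = 39,400,000×27.5 = 1,083,500,000; volume = 39,400,000 − 12,800,000 = 26,600,000 m³
After mixing: salt = 1,083,500,000 + 21,400,000×33.1 = 1,791,840,000; volume = 26,600,000 + 21,400,000 = 48,000,000 m³
S = 1,791,840,000 / 48,000,000 = 37.33 PSU

37.3 PSU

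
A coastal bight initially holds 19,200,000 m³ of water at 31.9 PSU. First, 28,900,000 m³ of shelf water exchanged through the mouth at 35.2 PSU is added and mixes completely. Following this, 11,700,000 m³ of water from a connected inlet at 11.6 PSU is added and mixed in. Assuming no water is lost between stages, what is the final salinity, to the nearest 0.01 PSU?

29.52 PSU

Mass of salt is conserved:
Initial salt = 19,200,000×31.9 = 612,480,000
After stage 1: salt = 612,480,000 + 28,900,000×35.2 = 1,629,760,000; volume = 48,100,000 m³; S = 33.883 PSU
After stage 2: salt = 1,629,760,000 + 11,700,000×11.6 = 1,765,480,000; volume = 59,800,000 m³
S = 1,765,480,000 / 59,800,000 = 29.5231 PSU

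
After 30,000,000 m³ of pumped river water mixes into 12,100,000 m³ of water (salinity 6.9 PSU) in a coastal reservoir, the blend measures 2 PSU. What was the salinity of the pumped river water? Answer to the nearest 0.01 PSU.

0.02 PSU

Salt balance: 12,100,000×6.9 + 30,000,000×S = 42,100,000×2
83,490,000 + 30,000,000·S = 84,200,000
S = (84,200,000 − 83,490,000) / 30,000,000 = 0.0237 PSU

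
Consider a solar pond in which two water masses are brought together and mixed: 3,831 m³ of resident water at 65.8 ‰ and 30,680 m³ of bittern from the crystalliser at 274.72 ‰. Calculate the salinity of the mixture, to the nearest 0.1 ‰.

251.5 ‰

Total salt / total volume:
salt = 3,831×65.8 + 30,680×274.72 = 252,079.8 + 8,428,409.6 = 8,680,489.4
volume = 3,831 + 30,680 = 34,511 m³
S = 8,680,489.4 / 34,511 = 251.528 ‰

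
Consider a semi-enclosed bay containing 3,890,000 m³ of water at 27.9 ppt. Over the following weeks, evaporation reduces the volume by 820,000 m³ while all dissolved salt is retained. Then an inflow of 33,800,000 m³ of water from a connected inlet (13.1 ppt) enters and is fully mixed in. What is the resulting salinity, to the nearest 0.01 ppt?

14.95 ppt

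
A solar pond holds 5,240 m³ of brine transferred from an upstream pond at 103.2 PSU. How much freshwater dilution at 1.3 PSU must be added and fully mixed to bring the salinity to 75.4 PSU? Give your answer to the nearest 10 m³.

Salt balance: 5,240×103.2 + V×1.3 = (5,240+V)×75.4
540,768 + 1.3V = 395,096 + 75.4V
145,672 = 74.1V
V = 1,965.88 m³

1970 m³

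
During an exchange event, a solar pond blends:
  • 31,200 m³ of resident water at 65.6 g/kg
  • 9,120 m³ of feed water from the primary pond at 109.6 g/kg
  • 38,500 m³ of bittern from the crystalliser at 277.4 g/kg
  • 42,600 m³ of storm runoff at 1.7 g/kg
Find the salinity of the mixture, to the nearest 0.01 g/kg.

Salt balance:
salt = 31,200×65.6 + 9,120×109.6 + 38,500×277.4 + 42,600×1.7 = 2,046,720 + 999,552 + 10,679,900 + 72,420 = 13,798,592
volume = 31,200 + 9,120 + 38,500 + 42,600 = 121,420 m³
S = 13,798,592 / 121,420 = 113.6435 g/kg

113.64 g/kg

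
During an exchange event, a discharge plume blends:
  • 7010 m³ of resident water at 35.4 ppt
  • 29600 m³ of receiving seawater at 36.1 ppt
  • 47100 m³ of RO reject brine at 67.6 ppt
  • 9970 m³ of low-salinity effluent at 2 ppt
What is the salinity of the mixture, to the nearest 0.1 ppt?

Total salt / total volume:
salt = 7,010×35.4 + 29,600×36.1 + 47,100×67.6 + 9,970×2 = 248,154 + 1,068,560 + 3,183,960 + 19,940 = 4,520,614
volume = 7,010 + 29,600 + 47,100 + 9,970 = 93,680 m³
S = 4,520,614 / 93,680 = 48.256 ppt

48.3 ppt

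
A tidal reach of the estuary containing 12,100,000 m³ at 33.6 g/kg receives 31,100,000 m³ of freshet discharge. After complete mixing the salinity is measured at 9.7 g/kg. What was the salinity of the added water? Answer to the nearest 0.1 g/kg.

Salt balance: 12,100,000×33.6 + 31,100,000×S = 43,200,000×9.7
406,560,000 + 31,100,000·S = 419,040,000
S = (419,040,000 − 406,560,000) / 31,100,000 = 0.4013 g/kg

0.4 g/kg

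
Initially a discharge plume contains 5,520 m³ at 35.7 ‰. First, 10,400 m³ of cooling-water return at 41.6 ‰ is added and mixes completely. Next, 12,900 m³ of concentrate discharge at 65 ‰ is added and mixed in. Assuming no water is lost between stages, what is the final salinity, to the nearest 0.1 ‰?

50.9 ‰

Conserving salt mass:
Initial salt = 5,520×35.7 = 197,064
After stage 1: salt = 197,064 + 10,400×41.6 = 629,704; volume = 15,920 m³; S = 39.554 ‰
After stage 2: salt = 629,704 + 12,900×65 = 1,468,204; volume = 28,820 m³
S = 1,468,204 / 28,820 = 50.9439 ‰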